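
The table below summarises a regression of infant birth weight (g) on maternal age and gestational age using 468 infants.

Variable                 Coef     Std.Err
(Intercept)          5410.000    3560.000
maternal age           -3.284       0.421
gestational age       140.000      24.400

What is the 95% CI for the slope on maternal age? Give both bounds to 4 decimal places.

(-4.1113, -2.4567)

Read off: b = -3.284, SE = 0.421 for maternal age.
df = n − k − 1 = 468 − 2 − 1 = 465.
t* = t_{0.025, 465} = 1.965079.
Margin = t* × SE = 1.965079 × 0.421 = 0.827298.
CI: -3.284 ± 0.827298 → (-4.1113, -2.4567).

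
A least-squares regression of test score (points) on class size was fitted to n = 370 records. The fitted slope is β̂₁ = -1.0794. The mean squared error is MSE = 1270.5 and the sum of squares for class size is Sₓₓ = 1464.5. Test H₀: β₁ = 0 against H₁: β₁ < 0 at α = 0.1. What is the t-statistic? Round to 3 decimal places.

SE(β̂₁) = √(MSE/Sₓₓ) = √(1270.5/1464.5) = 0.931414.
t = -1.0794 / 0.931414 = -1.159.
df = n − 2 = 368.
One-sided p ≈ 0.1236, which is ≥ 0.1, so fail to reject H₀.
The data do not give significant evidence that the true slope on class size is negative.

t = -1.159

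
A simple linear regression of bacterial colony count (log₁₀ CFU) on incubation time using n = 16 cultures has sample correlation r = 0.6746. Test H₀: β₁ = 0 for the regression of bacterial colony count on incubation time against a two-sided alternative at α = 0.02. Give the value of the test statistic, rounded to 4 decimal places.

t = r·√(n − 2)/√(1 − r²) = 0.6746·√14/√0.544915 = 3.4194.
df = n − 2 = 14.
Two-sided p ≈ 0.0041, which is < 0.02, so reject H₀.
There is evidence of a linear association between incubation time and bacterial colony count.

t = 3.4194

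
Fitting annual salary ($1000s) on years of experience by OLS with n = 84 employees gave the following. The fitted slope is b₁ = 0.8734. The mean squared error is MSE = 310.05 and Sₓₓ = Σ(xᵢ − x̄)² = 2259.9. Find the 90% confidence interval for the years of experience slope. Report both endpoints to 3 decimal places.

SE(b₁) = √(MSE/Sₓₓ) = √(310.05/2259.9) = 0.3704.
df = n − 2 = 82.
t* = t_{0.05, 82} = 1.663649.
Margin = t* × SE = 1.663649 × 0.3704 = 0.61622.
CI: 0.8734 ± 0.61622 → (0.257, 1.490).
With 90% confidence, each one-unit increase in years of experience is associated with a change of between 0.257 and 1.490 $1000s in annual salary.

(0.257, 1.490)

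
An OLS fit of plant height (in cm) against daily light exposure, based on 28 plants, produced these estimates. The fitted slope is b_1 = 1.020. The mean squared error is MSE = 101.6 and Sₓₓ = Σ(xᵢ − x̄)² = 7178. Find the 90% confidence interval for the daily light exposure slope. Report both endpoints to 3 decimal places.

(0.817, 1.223)

SE(b_1) = √(MSE/Sₓₓ) = √(101.6/7178) = 0.118972.
df = n − 2 = 26.
t* = t_{0.05, 26} = 1.705618.
Margin = t* × SE = 1.705618 × 0.118972 = 0.20292.
CI: 1.020 ± 0.20292 → (0.817, 1.223).
With 90% confidence, each one-unit increase in daily light exposure is associated with a change of between 0.817 and 1.223 cm in plant height.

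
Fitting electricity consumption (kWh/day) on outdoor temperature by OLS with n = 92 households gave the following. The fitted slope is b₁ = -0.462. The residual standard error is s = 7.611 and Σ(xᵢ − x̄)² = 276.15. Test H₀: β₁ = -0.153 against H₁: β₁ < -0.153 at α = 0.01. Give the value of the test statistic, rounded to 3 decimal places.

t = -0.675

SE(b₁) = s/√Sₓₓ = 7.611/√276.15 = 0.458004.
t = (-0.462 − (-0.153)) / 0.458004 = -0.675.
df = n − 2 = 90.
One-sided p ≈ 0.2508, which is ≥ 0.01, so fail to reject H₀.
The data do not give significant evidence that the true slope on outdoor temperature is below -0.153 kWh/day per unit.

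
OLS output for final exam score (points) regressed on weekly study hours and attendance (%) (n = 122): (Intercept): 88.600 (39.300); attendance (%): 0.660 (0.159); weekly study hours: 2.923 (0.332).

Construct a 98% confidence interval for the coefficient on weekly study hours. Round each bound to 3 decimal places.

(2.140, 3.706)

Read off: b = 2.923, SE = 0.332 for weekly study hours.
df = n − k − 1 = 122 − 2 − 1 = 119.
t* = t_{0.01, 119} = 2.358093.
Margin = t* × SE = 2.358093 × 0.332 = 0.78289.
CI: 2.923 ± 0.78289 → (2.140, 3.706).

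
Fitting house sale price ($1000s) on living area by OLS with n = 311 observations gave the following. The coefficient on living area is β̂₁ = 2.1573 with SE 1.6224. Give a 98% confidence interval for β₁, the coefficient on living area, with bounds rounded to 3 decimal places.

df = n − 2 = 311 − 2 = 309.
t* = t_{0.01, 309} = 2.338476.
Margin = t* × SE = 2.338476 × 1.6224 = 3.79394.
CI: 2.1573 ± 3.79394 → (-1.637, 5.951).
With 98% confidence, each one-unit increase in living area is associated with a change of between -1.637 and 5.951 $1000s in house sale price.

(-1.637, 5.951)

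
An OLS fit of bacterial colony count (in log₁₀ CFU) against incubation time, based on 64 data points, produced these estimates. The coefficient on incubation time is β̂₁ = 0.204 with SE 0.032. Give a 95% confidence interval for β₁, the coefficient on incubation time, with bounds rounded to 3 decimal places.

df = n − 2 = 64 − 2 = 62.
t* = t_{0.025, 62} = 1.998972.
Margin = t* × SE = 1.998972 × 0.032 = 0.06397.
CI: 0.204 ± 0.06397 → (0.140, 0.268).
With 95% confidence, each one-unit increase in incubation time is associated with a change of between 0.140 and 0.268 log₁₀ CFU in bacterial colony count.

(0.140, 0.268)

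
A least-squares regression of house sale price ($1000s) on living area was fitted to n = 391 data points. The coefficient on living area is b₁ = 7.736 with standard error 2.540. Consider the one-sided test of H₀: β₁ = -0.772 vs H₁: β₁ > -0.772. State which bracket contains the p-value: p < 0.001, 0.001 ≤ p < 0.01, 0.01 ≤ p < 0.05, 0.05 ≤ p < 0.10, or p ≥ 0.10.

p < 0.001

t = (7.736 − (-0.772)) / 2.540 = 3.350.
df = n − 2 = 391 − 2 = 389.
One-sided p = P(T_{389} > t) ≈ 0.0004.
So p < 0.001.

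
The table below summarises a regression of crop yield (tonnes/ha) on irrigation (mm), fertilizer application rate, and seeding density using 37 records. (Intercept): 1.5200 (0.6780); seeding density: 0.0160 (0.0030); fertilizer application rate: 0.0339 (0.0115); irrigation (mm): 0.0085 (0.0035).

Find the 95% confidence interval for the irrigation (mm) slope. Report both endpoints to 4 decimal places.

Read off: b = 0.0085, SE = 0.0035 for irrigation (mm).
df = n − k − 1 = 37 − 3 − 1 = 33.
t* = t_{0.025, 33} = 2.034515.
Margin = t* × SE = 2.034515 × 0.0035 = 0.007121.
CI: 0.0085 ± 0.007121 → (0.0014, 0.0156).

(0.0014, 0.0156)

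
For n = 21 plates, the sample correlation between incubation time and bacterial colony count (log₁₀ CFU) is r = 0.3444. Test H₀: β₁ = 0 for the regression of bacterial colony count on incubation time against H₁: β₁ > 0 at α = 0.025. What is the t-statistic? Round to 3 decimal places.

t = 1.599

t = r·√(n − 2)/√(1 − r²) = 0.3444·√19/√0.881389 = 1.599.
df = n − 2 = 19.
One-sided p ≈ 0.0632, which is ≥ 0.025, so fail to reject H₀.
The data do not give significant evidence of a linear association between incubation time and bacterial colony count.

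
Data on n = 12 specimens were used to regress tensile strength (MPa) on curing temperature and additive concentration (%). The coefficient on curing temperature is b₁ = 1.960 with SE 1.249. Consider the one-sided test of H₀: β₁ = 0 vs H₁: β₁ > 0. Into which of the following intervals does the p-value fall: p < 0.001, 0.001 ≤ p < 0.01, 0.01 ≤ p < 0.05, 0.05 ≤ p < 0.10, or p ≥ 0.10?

0.05 ≤ p < 0.10

t = 1.960 / 1.249 = 1.569.
df = n − k − 1 = 12 − 2 − 1 = 9.
One-sided p = P(T_{9} > t) ≈ 0.0755.
So 0.05 ≤ p < 0.10.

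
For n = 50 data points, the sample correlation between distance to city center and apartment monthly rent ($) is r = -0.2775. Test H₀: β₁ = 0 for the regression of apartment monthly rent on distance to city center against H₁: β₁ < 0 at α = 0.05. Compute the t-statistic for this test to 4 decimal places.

t = -2.0012

t = r·√(n − 2)/√(1 − r²) = -0.2775·√48/√0.922994 = -2.0012.
df = n − 2 = 48.
One-sided p ≈ 0.0255, which is < 0.05, so reject H₀.
There is evidence of a linear association between distance to city center and apartment monthly rent.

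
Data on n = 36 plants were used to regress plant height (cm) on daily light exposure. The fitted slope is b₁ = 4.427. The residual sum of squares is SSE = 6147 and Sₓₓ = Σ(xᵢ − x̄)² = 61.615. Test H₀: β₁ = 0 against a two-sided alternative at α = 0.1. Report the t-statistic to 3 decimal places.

t = 2.584

MSE = SSE/(n − 2) = 6147/34 = 180.794.
SE(b₁) = √(MSE/Sₓₓ) = √(180.794/61.615) = 1.71297.
t = 4.427 / 1.71297 = 2.584.
df = n − 2 = 34.
Two-sided p ≈ 0.0142, which is < 0.1, so reject H₀.
There is evidence that daily light exposure is associated with plant height.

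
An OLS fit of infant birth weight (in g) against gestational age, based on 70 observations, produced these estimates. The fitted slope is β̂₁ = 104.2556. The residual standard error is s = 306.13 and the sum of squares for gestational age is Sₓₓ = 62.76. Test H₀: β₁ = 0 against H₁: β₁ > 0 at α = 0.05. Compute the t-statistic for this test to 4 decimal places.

t = 2.6980

SE(β̂₁) = s/√Sₓₓ = 306.13/√62.76 = 38.6424.
t = 104.2556 / 38.6424 = 2.6980.
df = n − 2 = 68.
One-sided p ≈ 0.0044, which is < 0.05, so reject H₀.
There is evidence that the true slope on gestational age is positive.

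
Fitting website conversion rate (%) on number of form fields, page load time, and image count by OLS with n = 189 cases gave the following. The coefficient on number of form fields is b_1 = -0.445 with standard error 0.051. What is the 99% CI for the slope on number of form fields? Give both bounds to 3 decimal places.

df = n − k − 1 = 189 − 3 − 1 = 185.
t* = t_{0.005, 185} = 2.602665.
Margin = t* × SE = 2.602665 × 0.051 = 0.13274.
CI: -0.445 ± 0.13274 → (-0.578, -0.312).
With 99% confidence, each one-unit increase in number of form fields is associated with a change of between -0.578 and -0.312 % in website conversion rate, holding the other predictors fixed.

(-0.578, -0.312)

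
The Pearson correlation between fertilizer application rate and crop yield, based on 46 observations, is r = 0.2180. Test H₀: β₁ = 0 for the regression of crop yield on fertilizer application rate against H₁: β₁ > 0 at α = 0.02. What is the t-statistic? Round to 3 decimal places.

t = r·√(n − 2)/√(1 − r²) = 0.2180·√44/√0.952476 = 1.482.
df = n − 2 = 44.
One-sided p ≈ 0.0728, which is ≥ 0.02, so fail to reject H₀.
The data do not give significant evidence of a linear association between fertilizer application rate and crop yield.

t = 1.482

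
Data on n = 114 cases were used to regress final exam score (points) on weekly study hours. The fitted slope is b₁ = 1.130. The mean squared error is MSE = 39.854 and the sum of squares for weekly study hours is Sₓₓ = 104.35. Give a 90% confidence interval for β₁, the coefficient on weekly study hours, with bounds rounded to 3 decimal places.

SE(b₁) = √(MSE/Sₓₓ) = √(39.854/104.35) = 0.618002.
df = n − 2 = 112.
t* = t_{0.05, 112} = 1.658573.
Margin = t* × SE = 1.658573 × 0.618002 = 1.02500.
CI: 1.130 ± 1.02500 → (0.105, 2.155).
With 90% confidence, each one-unit increase in weekly study hours is associated with a change of between 0.105 and 2.155 points in final exam score.

(0.105, 2.155)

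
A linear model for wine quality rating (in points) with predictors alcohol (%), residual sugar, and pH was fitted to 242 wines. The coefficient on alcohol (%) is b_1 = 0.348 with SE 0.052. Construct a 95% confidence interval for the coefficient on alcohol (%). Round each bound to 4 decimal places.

df = n − k − 1 = 242 − 3 − 1 = 238.
t* = t_{0.025, 238} = 1.969982.
Margin = t* × SE = 1.969982 × 0.052 = 0.102439.
CI: 0.348 ± 0.102439 → (0.2456, 0.4504).
With 95% confidence, each one-unit increase in alcohol (%) is associated with a change of between 0.2456 and 0.4504 points in wine quality rating, holding the other predictors fixed.

(0.2456, 0.4504)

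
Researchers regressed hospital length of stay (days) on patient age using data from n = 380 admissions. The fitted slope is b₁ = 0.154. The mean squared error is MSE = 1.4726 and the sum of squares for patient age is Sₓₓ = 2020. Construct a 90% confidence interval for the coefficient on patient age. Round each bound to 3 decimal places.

(0.109, 0.199)

SE(b₁) = √(MSE/Sₓₓ) = √(1.4726/2020) = 0.0270002.
df = n − 2 = 378.
t* = t_{0.05, 378} = 1.648895.
Margin = t* × SE = 1.648895 × 0.0270002 = 0.04452.
CI: 0.154 ± 0.04452 → (0.109, 0.199).
With 90% confidence, each one-unit increase in patient age is associated with a change of between 0.109 and 0.199 days in hospital length of stay.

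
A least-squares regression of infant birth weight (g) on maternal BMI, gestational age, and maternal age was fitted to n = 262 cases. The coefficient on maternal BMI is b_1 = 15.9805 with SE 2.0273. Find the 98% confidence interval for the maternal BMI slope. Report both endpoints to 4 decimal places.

(11.2348, 20.7262)

df = n − k − 1 = 262 − 3 − 1 = 258.
t* = t_{0.01, 258} = 2.340888.
Margin = t* × SE = 2.340888 × 2.0273 = 4.745682.
CI: 15.9805 ± 4.745682 → (11.2348, 20.7262).
With 98% confidence, each one-unit increase in maternal BMI is associated with a change of between 11.2348 and 20.7262 g in infant birth weight, holding the other predictors fixed.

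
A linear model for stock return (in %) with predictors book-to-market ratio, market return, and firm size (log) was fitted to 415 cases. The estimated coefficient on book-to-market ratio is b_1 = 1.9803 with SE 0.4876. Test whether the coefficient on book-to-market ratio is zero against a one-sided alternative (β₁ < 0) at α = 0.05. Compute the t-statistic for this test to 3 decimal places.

t = 4.061

H₀: β₁ = 0 vs H₁: β₁ < 0.
t = (b_1 − β₁⁰)/SE = 1.9803 / 0.4876 = 4.061.
df = n − k − 1 = 415 − 3 − 1 = 411.
One-sided p ≈ 1.0000, which is ≥ 0.05, so fail to reject H₀.
The data do not give significant evidence that the true slope on book-to-market ratio is negative, holding the other predictors fixed.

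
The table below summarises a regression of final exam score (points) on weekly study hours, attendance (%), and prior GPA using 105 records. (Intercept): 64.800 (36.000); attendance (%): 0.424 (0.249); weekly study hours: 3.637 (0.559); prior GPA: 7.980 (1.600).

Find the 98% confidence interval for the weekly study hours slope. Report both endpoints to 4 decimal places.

Read off: b = 3.637, SE = 0.559 for weekly study hours.
df = n − k − 1 = 105 − 3 − 1 = 101.
t* = t_{0.01, 101} = 2.363837.
Margin = t* × SE = 2.363837 × 0.559 = 1.321385.
CI: 3.637 ± 1.321385 → (2.3156, 4.9584).

(2.3156, 4.9584)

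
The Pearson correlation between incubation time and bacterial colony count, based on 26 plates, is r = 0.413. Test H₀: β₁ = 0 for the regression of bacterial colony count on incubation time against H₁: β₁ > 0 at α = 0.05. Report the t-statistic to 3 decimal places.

t = r·√(n − 2)/√(1 − r²) = 0.413·√24/√0.829431 = 2.222.
df = n − 2 = 24.
One-sided p ≈ 0.0180, which is < 0.05, so reject H₀.
There is evidence of a linear association between incubation time and bacterial colony count.

t = 2.222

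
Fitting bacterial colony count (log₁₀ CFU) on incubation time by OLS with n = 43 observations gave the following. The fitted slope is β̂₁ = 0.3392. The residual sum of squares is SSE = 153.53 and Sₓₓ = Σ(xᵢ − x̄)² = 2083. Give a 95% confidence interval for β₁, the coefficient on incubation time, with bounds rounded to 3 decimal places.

(0.254, 0.425)

MSE = SSE/(n − 2) = 153.53/41 = 3.74463.
SE(β̂₁) = √(MSE/Sₓₓ) = √(3.74463/2083) = 0.0423994.
df = n − 2 = 41.
t* = t_{0.025, 41} = 2.019541.
Margin = t* × SE = 2.019541 × 0.0423994 = 0.08563.
CI: 0.3392 ± 0.08563 → (0.254, 0.425).
With 95% confidence, each one-unit increase in incubation time is associated with a change of between 0.254 and 0.425 log₁₀ CFU in bacterial colony count.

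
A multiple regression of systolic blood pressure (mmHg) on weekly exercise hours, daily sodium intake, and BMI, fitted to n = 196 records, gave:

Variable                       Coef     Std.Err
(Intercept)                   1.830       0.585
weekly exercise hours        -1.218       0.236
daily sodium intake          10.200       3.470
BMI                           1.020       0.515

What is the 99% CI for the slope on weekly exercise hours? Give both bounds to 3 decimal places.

Read off: b = -1.218, SE = 0.236 for weekly exercise hours.
df = n − k − 1 = 196 − 3 − 1 = 192.
t* = t_{0.005, 192} = 2.601678.
Margin = t* × SE = 2.601678 × 0.236 = 0.61400.
CI: -1.218 ± 0.61400 → (-1.832, -0.604).

(-1.832, -0.604)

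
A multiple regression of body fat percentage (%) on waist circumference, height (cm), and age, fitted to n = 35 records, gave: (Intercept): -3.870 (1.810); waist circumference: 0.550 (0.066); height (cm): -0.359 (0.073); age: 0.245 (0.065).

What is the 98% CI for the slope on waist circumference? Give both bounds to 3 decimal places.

(0.388, 0.712)

Read off: b = 0.550, SE = 0.066 for waist circumference.
df = n − k − 1 = 35 − 3 − 1 = 31.
t* = t_{0.01, 31} = 2.452824.
Margin = t* × SE = 2.452824 × 0.066 = 0.16189.
CI: 0.550 ± 0.16189 → (0.388, 0.712).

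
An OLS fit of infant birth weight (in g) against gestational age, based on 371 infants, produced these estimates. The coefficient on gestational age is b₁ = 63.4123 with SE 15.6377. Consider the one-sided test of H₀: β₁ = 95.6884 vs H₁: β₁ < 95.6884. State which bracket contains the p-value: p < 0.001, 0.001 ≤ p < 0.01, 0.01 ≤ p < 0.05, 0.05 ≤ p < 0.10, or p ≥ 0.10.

t = (63.4123 − 95.6884) / 15.6377 = -2.064.
df = n − 2 = 371 − 2 = 369.
One-sided p = P(T_{369} < t) ≈ 0.0199.
So 0.01 ≤ p < 0.05.

0.01 ≤ p < 0.05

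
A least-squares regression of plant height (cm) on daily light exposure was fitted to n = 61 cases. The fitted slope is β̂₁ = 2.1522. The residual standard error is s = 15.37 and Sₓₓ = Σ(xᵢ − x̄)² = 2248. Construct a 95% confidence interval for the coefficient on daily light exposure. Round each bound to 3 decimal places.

SE(β̂₁) = s/√Sₓₓ = 15.37/√2248 = 0.324172.
df = n − 2 = 59.
t* = t_{0.025, 59} = 2.000995.
Margin = t* × SE = 2.000995 × 0.324172 = 0.64867.
CI: 2.1522 ± 0.64867 → (1.504, 2.801).
With 95% confidence, each one-unit increase in daily light exposure is associated with a change of between 1.504 and 2.801 cm in plant height.

(1.504, 2.801)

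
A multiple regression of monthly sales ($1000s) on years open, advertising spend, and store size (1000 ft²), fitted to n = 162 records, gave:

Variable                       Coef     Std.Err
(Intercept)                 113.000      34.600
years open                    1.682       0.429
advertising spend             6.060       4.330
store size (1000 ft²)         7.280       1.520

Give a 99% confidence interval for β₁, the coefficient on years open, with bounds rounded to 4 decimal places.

Read off: b = 1.682, SE = 0.429 for years open.
df = n − k − 1 = 162 − 3 − 1 = 158.
t* = t_{0.005, 158} = 2.607304.
Margin = t* × SE = 2.607304 × 0.429 = 1.118533.
CI: 1.682 ± 1.118533 → (0.5635, 2.8005).

(0.5635, 2.8005)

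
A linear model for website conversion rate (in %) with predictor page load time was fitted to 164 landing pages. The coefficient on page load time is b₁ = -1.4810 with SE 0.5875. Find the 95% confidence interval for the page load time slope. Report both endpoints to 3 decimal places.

df = n − 2 = 164 − 2 = 162.
t* = t_{0.025, 162} = 1.974716.
Margin = t* × SE = 1.974716 × 0.5875 = 1.16015.
CI: -1.4810 ± 1.16015 → (-2.641, -0.321).
With 95% confidence, each one-unit increase in page load time is associated with a change of between -2.641 and -0.321 % in website conversion rate.

(-2.641, -0.321)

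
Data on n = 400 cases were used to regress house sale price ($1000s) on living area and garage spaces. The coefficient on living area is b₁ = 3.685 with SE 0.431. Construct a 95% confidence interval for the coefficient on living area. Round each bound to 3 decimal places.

df = n − k − 1 = 400 − 2 − 1 = 397.
t* = t_{0.025, 397} = 1.965957.
Margin = t* × SE = 1.965957 × 0.431 = 0.84733.
CI: 3.685 ± 0.84733 → (2.838, 4.532).
With 95% confidence, each one-unit increase in living area is associated with a change of between 2.838 and 4.532 $1000s in house sale price, holding the other predictors fixed.

(2.838, 4.532)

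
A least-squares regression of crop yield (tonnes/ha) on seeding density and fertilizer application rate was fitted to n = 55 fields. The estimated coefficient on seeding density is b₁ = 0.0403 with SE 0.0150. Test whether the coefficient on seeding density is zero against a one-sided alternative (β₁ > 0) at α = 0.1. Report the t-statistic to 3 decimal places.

H₀: β₁ = 0 vs H₁: β₁ > 0.
t = (b₁ − β₁⁰)/SE = 0.0403 / 0.0150 = 2.687.
df = n − k − 1 = 55 − 2 − 1 = 52.
One-sided p ≈ 0.0048, which is < 0.1, so reject H₀.
There is evidence that the true slope on seeding density is positive, holding the other predictors fixed.

t = 2.687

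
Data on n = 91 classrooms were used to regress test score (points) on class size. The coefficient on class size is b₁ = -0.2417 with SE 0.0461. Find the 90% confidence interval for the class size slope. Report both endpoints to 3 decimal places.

df = n − 2 = 91 − 2 = 89.
t* = t_{0.05, 89} = 1.662155.
Margin = t* × SE = 1.662155 × 0.0461 = 0.07663.
CI: -0.2417 ± 0.07663 → (-0.318, -0.165).
With 90% confidence, each one-unit increase in class size is associated with a change of between -0.318 and -0.165 points in test score.

(-0.318, -0.165)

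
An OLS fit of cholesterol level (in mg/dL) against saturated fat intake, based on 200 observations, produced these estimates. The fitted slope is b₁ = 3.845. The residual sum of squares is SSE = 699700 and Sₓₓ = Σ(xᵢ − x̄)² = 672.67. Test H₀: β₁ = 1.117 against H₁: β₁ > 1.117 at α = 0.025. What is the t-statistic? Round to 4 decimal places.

MSE = SSE/(n − 2) = 699700/198 = 3533.84.
SE(b₁) = √(MSE/Sₓₓ) = √(3533.84/672.67) = 2.29204.
t = (3.845 − 1.117) / 2.29204 = 1.1902.
df = n − 2 = 198.
One-sided p ≈ 0.1177, which is ≥ 0.025, so fail to reject H₀.
The data do not give significant evidence that the true slope on saturated fat intake exceeds 1.117 mg/dL per unit.

t = 1.1902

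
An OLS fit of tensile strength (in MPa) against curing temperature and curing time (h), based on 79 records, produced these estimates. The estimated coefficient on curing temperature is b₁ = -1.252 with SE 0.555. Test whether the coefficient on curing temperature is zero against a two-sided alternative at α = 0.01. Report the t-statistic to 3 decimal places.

H₀: β₁ = 0 vs H₁: β₁ ≠ 0.
t = (b₁ − β₁⁰)/SE = -1.252 / 0.555 = -2.256.
df = n − k − 1 = 79 − 2 − 1 = 76.
Two-sided p ≈ 0.0270, which is ≥ 0.01, so fail to reject H₀.
The data do not give significant evidence of an association between curing temperature and tensile strength, after adjusting for the other predictors.

t = -2.256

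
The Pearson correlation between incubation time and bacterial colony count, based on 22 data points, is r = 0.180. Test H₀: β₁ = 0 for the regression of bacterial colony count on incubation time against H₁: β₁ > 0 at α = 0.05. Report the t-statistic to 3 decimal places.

t = 0.818

t = r·√(n − 2)/√(1 − r²) = 0.180·√20/√0.9676 = 0.818.
df = n − 2 = 20.
One-sided p ≈ 0.2114, which is ≥ 0.05, so fail to reject H₀.
The data do not give significant evidence of a linear association between incubation time and bacterial colony count.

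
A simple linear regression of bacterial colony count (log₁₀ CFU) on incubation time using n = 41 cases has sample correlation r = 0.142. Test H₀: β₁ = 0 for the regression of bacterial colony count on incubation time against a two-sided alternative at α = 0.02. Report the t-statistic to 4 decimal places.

t = r·√(n − 2)/√(1 − r²) = 0.142·√39/√0.979836 = 0.8959.
df = n − 2 = 39.
Two-sided p ≈ 0.3758, which is ≥ 0.02, so fail to reject H₀.
The data do not give significant evidence of a linear association between incubation time and bacterial colony count.

t = 0.8959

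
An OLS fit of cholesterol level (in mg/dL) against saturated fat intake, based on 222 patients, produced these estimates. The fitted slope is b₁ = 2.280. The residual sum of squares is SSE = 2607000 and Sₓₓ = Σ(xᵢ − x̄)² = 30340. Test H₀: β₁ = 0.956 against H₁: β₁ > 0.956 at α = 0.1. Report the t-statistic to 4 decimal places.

t = 2.1185

MSE = SSE/(n − 2) = 2607000/220 = 11850.
SE(b₁) = √(MSE/Sₓₓ) = √(11850/30340) = 0.624959.
t = (2.280 − 0.956) / 0.624959 = 2.1185.
df = n − 2 = 220.
One-sided p ≈ 0.0176, which is < 0.1, so reject H₀.
There is evidence that the true slope on saturated fat intake exceeds 0.956 mg/dL per unit.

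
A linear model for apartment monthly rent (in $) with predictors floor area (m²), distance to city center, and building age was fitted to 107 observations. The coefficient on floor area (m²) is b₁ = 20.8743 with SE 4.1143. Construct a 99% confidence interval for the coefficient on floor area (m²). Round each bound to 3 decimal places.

(10.077, 31.672)

df = n − k − 1 = 107 − 3 − 1 = 103.
t* = t_{0.005, 103} = 2.624407.
Margin = t* × SE = 2.624407 × 4.1143 = 10.79760.
CI: 20.8743 ± 10.79760 → (10.077, 31.672).
With 99% confidence, each one-unit increase in floor area (m²) is associated with a change of between 10.077 and 31.672 $ in apartment monthly rent, holding the other predictors fixed.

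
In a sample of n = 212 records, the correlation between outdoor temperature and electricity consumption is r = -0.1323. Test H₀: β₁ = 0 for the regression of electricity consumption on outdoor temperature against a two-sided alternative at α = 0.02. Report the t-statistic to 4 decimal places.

t = r·√(n − 2)/√(1 − r²) = -0.1323·√210/√0.982497 = -1.9342.
df = n − 2 = 210.
Two-sided p ≈ 0.0544, which is ≥ 0.02, so fail to reject H₀.
The data do not give significant evidence of a linear association between outdoor temperature and electricity consumption.

t = -1.9342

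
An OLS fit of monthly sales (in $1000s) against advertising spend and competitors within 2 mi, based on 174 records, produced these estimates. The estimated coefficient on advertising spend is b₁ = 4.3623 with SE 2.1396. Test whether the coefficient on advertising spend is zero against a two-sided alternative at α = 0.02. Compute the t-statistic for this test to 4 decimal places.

H₀: β₁ = 0 vs H₁: β₁ ≠ 0.
t = (b₁ − β₁⁰)/SE = 4.3623 / 2.1396 = 2.0388.
df = n − k − 1 = 174 − 2 − 1 = 171.
Two-sided p ≈ 0.0430, which is ≥ 0.02, so fail to reject H₀.
The data do not give significant evidence of an association between advertising spend and monthly sales, after adjusting for the other predictors.

t = 2.0388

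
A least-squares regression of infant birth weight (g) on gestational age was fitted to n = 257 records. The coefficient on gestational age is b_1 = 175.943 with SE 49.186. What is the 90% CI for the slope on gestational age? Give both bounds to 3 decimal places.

(94.744, 257.142)

df = n − 2 = 257 − 2 = 255.
t* = t_{0.05, 255} = 1.650851.
Margin = t* × SE = 1.650851 × 49.186 = 81.19876.
CI: 175.943 ± 81.19876 → (94.744, 257.142).
With 90% confidence, each one-unit increase in gestational age is associated with a change of between 94.744 and 257.142 g in infant birth weight.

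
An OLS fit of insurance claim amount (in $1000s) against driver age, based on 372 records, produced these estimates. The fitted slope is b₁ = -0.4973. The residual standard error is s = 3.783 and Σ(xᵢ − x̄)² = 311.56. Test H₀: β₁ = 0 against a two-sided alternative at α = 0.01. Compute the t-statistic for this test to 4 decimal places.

SE(b₁) = s/√Sₓₓ = 3.783/√311.56 = 0.214321.
t = -0.4973 / 0.214321 = -2.3203.
df = n − 2 = 370.
Two-sided p ≈ 0.0209, which is ≥ 0.01, so fail to reject H₀.
The data do not give significant evidence of an association between driver age and insurance claim amount.

t = -2.3203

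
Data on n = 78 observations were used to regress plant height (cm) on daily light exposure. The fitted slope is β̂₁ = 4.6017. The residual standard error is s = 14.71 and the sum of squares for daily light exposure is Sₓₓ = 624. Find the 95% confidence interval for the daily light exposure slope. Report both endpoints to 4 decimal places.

(3.4289, 5.7745)

SE(β̂₁) = s/√Sₓₓ = 14.71/√624 = 0.588871.
df = n − 2 = 76.
t* = t_{0.025, 76} = 1.991673.
Margin = t* × SE = 1.991673 × 0.588871 = 1.172839.
CI: 4.6017 ± 1.172839 → (3.4289, 5.7745).
With 95% confidence, each one-unit increase in daily light exposure is associated with a change of between 3.4289 and 5.7745 cm in plant height.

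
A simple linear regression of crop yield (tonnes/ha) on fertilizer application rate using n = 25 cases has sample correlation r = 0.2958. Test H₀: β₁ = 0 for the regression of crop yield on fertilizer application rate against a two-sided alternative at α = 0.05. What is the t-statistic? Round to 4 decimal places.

t = r·√(n − 2)/√(1 − r²) = 0.2958·√23/√0.912502 = 1.4851.
df = n − 2 = 23.
Two-sided p ≈ 0.1511, which is ≥ 0.05, so fail to reject H₀.
The data do not give significant evidence of a linear association between fertilizer application rate and crop yield.

t = 1.4851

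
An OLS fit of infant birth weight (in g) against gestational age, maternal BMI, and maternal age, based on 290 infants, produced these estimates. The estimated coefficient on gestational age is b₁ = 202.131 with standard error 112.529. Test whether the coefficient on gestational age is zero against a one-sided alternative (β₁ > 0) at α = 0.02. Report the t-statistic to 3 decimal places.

t = 1.796

H₀: β₁ = 0 vs H₁: β₁ > 0.
t = (b₁ − β₁⁰)/SE = 202.131 / 112.529 = 1.796.
df = n − k − 1 = 290 − 3 − 1 = 286.
One-sided p ≈ 0.0368, which is ≥ 0.02, so fail to reject H₀.
The data do not give significant evidence that the true slope on gestational age is positive, holding the other predictors fixed.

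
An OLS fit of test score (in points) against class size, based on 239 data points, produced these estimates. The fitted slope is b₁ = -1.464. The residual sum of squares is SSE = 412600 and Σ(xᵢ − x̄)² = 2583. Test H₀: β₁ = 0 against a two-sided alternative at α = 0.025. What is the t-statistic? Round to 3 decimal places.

MSE = SSE/(n − 2) = 412600/237 = 1740.93.
SE(b₁) = √(MSE/Sₓₓ) = √(1740.93/2583) = 0.820972.
t = -1.464 / 0.820972 = -1.783.
df = n − 2 = 237.
Two-sided p ≈ 0.0758, which is ≥ 0.025, so fail to reject H₀.
The data do not give significant evidence of an association between class size and test score.

t = -1.783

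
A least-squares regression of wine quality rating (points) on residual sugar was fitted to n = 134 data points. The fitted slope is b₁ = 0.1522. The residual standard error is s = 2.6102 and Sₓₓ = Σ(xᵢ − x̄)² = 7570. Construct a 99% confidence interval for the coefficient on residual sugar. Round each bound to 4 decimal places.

SE(b₁) = s/√Sₓₓ = 2.6102/√7570 = 0.0300003.
df = n − 2 = 132.
t* = t_{0.005, 132} = 2.613588.
Margin = t* × SE = 2.613588 × 0.0300003 = 0.078408.
CI: 0.1522 ± 0.078408 → (0.0738, 0.2306).
With 99% confidence, each one-unit increase in residual sugar is associated with a change of between 0.0738 and 0.2306 points in wine quality rating.

(0.0738, 0.2306)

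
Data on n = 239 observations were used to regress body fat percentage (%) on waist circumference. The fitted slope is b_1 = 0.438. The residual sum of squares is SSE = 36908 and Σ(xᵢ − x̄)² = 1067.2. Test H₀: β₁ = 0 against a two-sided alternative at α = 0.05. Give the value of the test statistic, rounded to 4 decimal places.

MSE = SSE/(n − 2) = 36908/237 = 155.73.
SE(b_1) = √(MSE/Sₓₓ) = √(155.73/1067.2) = 0.382.
t = 0.438 / 0.382 = 1.1466.
df = n − 2 = 237.
Two-sided p ≈ 0.2527, which is ≥ 0.05, so fail to reject H₀.
The data do not give significant evidence of an association between waist circumference and body fat percentage.

t = 1.1466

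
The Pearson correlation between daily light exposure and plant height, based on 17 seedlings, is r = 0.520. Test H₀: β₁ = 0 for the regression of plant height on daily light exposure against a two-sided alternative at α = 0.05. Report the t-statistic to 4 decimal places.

t = r·√(n − 2)/√(1 − r²) = 0.520·√15/√0.7296 = 2.3578.
df = n − 2 = 15.
Two-sided p ≈ 0.0324, which is < 0.05, so reject H₀.
There is evidence of a linear association between daily light exposure and plant height.

t = 2.3578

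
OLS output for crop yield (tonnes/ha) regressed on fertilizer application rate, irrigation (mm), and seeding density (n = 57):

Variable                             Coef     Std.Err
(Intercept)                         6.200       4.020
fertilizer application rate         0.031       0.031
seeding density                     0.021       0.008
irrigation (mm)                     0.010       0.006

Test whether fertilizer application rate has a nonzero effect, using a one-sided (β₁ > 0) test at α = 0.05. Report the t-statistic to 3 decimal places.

t = 1.000

Read off: b = 0.031, SE = 0.031 for fertilizer application rate.
H₀: β₁ = 0 vs H₁: β₁ > 0.
t = 0.031 / 0.031 = 1.000.
df = n − k − 1 = 57 − 3 − 1 = 53.
One-sided p ≈ 0.1609, which is ≥ 0.05, so fail to reject H₀.
The data do not give significant evidence that the true slope on fertilizer application rate is positive, holding the other predictors fixed.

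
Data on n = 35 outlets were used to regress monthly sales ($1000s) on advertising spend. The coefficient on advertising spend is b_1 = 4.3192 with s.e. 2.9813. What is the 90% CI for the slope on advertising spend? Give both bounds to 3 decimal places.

df = n − 2 = 35 − 2 = 33.
t* = t_{0.05, 33} = 1.69236.
Margin = t* × SE = 1.69236 × 2.9813 = 5.04543.
CI: 4.3192 ± 5.04543 → (-0.726, 9.365).
With 90% confidence, each one-unit increase in advertising spend is associated with a change of between -0.726 and 9.365 $1000s in monthly sales.

(-0.726, 9.365)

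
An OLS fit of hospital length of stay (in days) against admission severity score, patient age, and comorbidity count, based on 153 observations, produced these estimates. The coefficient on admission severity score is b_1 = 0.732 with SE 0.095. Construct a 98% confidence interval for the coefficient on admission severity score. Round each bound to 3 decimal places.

(0.509, 0.955)

df = n − k − 1 = 153 − 3 − 1 = 149.
t* = t_{0.01, 149} = 2.351635.
Margin = t* × SE = 2.351635 × 0.095 = 0.22341.
CI: 0.732 ± 0.22341 → (0.509, 0.955).
With 98% confidence, each one-unit increase in admission severity score is associated with a change of between 0.509 and 0.955 days in hospital length of stay, holding the other predictors fixed.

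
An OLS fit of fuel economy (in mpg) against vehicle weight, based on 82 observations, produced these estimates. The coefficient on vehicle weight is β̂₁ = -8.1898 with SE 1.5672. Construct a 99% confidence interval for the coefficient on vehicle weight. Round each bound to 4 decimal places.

df = n − 2 = 82 − 2 = 80.
t* = t_{0.005, 80} = 2.638691.
Margin = t* × SE = 2.638691 × 1.5672 = 4.135356.
CI: -8.1898 ± 4.135356 → (-12.3252, -4.0544).
With 99% confidence, each one-unit increase in vehicle weight is associated with a change of between -12.3252 and -4.0544 mpg in fuel economy.

(-12.3252, -4.0544)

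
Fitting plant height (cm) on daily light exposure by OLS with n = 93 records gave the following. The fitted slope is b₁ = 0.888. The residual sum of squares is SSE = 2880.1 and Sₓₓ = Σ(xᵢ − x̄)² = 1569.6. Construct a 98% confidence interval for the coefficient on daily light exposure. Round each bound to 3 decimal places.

MSE = SSE/(n − 2) = 2880.1/91 = 31.6495.
SE(b₁) = √(MSE/Sₓₓ) = √(31.6495/1569.6) = 0.142.
df = n − 2 = 91.
t* = t_{0.01, 91} = 2.368026.
Margin = t* × SE = 2.368026 × 0.142 = 0.33626.
CI: 0.888 ± 0.33626 → (0.552, 1.224).
With 98% confidence, each one-unit increase in daily light exposure is associated with a change of between 0.552 and 1.224 cm in plant height.

(0.552, 1.224)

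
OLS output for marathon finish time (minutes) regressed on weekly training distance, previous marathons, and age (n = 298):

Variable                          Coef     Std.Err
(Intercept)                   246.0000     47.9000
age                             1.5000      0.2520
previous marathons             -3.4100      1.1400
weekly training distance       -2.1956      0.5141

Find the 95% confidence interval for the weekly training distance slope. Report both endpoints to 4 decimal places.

Read off: b = -2.1956, SE = 0.5141 for weekly training distance.
df = n − k − 1 = 298 − 3 − 1 = 294.
t* = t_{0.025, 294} = 1.968066.
Margin = t* × SE = 1.968066 × 0.5141 = 1.011783.
CI: -2.1956 ± 1.011783 → (-3.2074, -1.1838).

(-3.2074, -1.1838)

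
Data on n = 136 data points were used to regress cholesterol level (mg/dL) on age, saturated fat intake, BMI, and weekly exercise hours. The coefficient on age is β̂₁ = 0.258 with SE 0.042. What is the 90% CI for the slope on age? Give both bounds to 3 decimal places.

df = n − k − 1 = 136 − 4 − 1 = 131.
t* = t_{0.05, 131} = 1.656569.
Margin = t* × SE = 1.656569 × 0.042 = 0.06958.
CI: 0.258 ± 0.06958 → (0.188, 0.328).
With 90% confidence, each one-unit increase in age is associated with a change of between 0.188 and 0.328 mg/dL in cholesterol level, holding the other predictors fixed.

(0.188, 0.328)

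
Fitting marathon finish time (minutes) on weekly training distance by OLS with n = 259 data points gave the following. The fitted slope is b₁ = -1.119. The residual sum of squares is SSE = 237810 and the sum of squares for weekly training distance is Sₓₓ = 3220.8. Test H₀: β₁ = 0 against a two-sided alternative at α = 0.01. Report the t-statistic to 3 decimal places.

t = -2.088

MSE = SSE/(n − 2) = 237810/257 = 925.331.
SE(b₁) = √(MSE/Sₓₓ) = √(925.331/3220.8) = 0.536002.
t = -1.119 / 0.536002 = -2.088.
df = n − 2 = 257.
Two-sided p ≈ 0.0378, which is ≥ 0.01, so fail to reject H₀.
The data do not give significant evidence of an association between weekly training distance and marathon finish time.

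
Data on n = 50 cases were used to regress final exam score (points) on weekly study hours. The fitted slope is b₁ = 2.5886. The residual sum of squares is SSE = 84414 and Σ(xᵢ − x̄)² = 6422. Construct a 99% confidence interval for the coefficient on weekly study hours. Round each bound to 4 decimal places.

(1.1850, 3.9922)

MSE = SSE/(n − 2) = 84414/48 = 1758.62.
SE(b₁) = √(MSE/Sₓₓ) = √(1758.62/6422) = 0.523301.
df = n − 2 = 48.
t* = t_{0.005, 48} = 2.682204.
Margin = t* × SE = 2.682204 × 0.523301 = 1.403600.
CI: 2.5886 ± 1.403600 → (1.1850, 3.9922).
With 99% confidence, each one-unit increase in weekly study hours is associated with a change of between 1.1850 and 3.9922 points in final exam score.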